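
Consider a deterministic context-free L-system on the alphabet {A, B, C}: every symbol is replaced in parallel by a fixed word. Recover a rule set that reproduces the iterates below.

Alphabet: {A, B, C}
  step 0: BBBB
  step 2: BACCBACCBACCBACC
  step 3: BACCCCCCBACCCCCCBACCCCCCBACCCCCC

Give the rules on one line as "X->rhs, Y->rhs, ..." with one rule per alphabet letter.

A->CC, B->BA, C->CC

  step 2 ⇒ step 3: BACCBACCBACCBACC ⇒ BA·CC·CC·CC·BA·CC·CC·CC·BA·CC·CC·CC·BA·CC·CC·CC
    A ↦ CC
    B ↦ BA
    C ↦ CC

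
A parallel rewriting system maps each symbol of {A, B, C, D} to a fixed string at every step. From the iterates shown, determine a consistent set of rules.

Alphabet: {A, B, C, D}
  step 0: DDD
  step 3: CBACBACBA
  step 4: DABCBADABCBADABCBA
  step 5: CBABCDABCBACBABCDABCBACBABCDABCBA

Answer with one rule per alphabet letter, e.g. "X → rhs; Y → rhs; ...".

A->BA, B->BC, C->DA, D->C

  step 4 ⇒ step 5: DABCBADABCBADABCBA ⇒ C·BA·BC·DA·BC·BA·C·BA·BC·DA·BC·BA·C·BA·BC·DA·BC·BA
    A ↦ BA
    B ↦ BC
    C ↦ DA
    D ↦ C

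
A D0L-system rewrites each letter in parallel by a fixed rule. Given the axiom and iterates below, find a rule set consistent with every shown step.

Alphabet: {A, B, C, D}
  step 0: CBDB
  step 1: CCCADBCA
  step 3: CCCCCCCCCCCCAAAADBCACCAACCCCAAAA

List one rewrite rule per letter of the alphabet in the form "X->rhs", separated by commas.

  step 0 ⇒ step 1: CBDB ⇒ CC·CA·DB·CA
    B ↦ CA
    C ↦ CC
    D ↦ DB
    A ↦ AA  (constrained at step 1)

A->AA, B->CA, C->CC, D->DB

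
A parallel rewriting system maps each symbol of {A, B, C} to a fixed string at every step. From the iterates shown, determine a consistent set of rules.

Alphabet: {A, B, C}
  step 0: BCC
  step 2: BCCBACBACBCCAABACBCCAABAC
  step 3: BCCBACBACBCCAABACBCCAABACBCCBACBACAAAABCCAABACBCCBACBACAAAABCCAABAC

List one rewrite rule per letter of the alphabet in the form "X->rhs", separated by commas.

A->AA, B->BCC, C->BAC

  step 2 ⇒ step 3: BCCBACBACBCCAABACBCCAABAC ⇒ BCC·BAC·BAC·BCC·AA·BAC·BCC·AA·BAC·BCC·BAC·BAC·AA·AA·BCC·AA·BAC·BCC·BAC·BAC·AA·AA·BCC·AA·BAC
    A ↦ AA
    B ↦ BCC
    C ↦ BAC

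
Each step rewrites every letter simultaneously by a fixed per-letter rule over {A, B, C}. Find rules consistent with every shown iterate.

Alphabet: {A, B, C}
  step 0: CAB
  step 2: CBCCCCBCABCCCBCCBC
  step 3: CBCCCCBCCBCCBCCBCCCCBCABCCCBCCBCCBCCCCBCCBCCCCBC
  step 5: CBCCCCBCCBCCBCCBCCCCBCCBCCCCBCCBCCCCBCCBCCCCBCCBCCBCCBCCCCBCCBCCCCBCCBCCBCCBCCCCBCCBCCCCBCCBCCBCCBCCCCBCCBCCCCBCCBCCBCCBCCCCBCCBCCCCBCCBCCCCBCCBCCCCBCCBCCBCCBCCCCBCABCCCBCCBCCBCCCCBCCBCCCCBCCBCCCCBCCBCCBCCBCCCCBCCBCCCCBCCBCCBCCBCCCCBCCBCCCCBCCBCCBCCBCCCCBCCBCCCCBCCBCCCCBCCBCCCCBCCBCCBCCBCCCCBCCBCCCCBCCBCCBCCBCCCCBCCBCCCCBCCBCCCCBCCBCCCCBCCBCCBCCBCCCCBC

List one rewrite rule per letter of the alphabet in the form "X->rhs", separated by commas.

  step 2 ⇒ step 3: CBCCCCBCABCCCBCCBC ⇒ CBC·CC·CBC·CBC·CBC·CBC·CC·CBC·AB·CC·CBC·CBC·CBC·CC·CBC·CBC·CC·CBC
    A ↦ AB
    B ↦ CC
    C ↦ CBC

A->AB, B->CC, C->CBC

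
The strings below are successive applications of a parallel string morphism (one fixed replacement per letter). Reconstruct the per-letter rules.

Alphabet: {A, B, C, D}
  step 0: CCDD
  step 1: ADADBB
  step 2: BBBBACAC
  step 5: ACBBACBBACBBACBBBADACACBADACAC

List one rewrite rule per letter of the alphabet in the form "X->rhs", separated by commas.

A->B, B->AC, C->AD, D->B

  step 1 ⇒ step 2: ADADBB ⇒ B·B·B·B·AC·AC
    A ↦ B
    B ↦ AC
    D ↦ B
  step 0 ⇒ step 1: CCDD ⇒ AD·AD·B·B
    C ↦ AD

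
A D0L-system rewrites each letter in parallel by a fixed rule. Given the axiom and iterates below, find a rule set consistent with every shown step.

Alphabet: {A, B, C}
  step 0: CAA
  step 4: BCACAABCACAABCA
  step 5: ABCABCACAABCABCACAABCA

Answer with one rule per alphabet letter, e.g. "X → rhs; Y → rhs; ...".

A->CA, B->A, C->B

  step 4 ⇒ step 5: BCACAABCACAABCA ⇒ A·B·CA·B·CA·CA·A·B·CA·B·CA·CA·A·B·CA
    A ↦ CA
    B ↦ A
    C ↦ B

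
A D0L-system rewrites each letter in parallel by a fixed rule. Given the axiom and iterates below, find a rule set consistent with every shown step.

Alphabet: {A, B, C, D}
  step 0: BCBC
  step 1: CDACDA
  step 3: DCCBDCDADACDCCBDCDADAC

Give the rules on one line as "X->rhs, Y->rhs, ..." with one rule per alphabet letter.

A->CB, B->C, C->DA, D->DC

  step 0 ⇒ step 1: BCBC ⇒ C·DA·C·DA
    B ↦ C
    C ↦ DA
    A ↦ CB  (constrained at step 1)
    D ↦ DC  (constrained at step 1)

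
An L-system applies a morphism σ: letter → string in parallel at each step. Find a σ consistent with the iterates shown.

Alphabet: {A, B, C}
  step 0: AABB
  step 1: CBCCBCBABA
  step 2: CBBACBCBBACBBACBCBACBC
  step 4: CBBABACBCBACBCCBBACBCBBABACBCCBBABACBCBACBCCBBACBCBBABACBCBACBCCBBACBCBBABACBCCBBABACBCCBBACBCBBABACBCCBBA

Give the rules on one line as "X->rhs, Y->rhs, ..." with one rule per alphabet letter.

A->CBC, B->BA, C->CB

  step 1 ⇒ step 2: CBCCBCBABA ⇒ CB·BA·CB·CB·BA·CB·BA·CBC·BA·CBC
    A ↦ CBC
    B ↦ BA
    C ↦ CB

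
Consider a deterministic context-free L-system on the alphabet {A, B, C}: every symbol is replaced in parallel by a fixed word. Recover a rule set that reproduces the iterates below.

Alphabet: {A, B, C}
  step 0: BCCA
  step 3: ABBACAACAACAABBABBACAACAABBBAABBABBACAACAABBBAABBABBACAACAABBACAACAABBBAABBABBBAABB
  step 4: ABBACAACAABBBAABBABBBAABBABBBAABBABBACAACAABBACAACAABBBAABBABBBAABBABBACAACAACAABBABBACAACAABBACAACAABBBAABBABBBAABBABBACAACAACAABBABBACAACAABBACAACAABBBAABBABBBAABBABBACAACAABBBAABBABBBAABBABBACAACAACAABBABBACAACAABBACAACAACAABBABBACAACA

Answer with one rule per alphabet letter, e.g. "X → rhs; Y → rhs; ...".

A->ABB, B->ACA, C->BA

  step 3 ⇒ step 4: ABBACAACAACAABBABBACAACAABBBAABBABBACAACAABBBAABBABBACAACAABBACAACAABBBAABBABBBAABB ⇒ ABB·ACA·ACA·ABB·BA·ABB·ABB·BA·ABB·ABB·BA·ABB·ABB·ACA·ACA·ABB·ACA·ACA·ABB·BA·ABB·ABB·BA·ABB·ABB·ACA·ACA·ACA·ABB·ABB·ACA·ACA·ABB·ACA·ACA·ABB·BA·ABB·ABB·BA·ABB·ABB·ACA·ACA·ACA·ABB·ABB·ACA·ACA·ABB·ACA·ACA·ABB·BA·ABB·ABB·BA·ABB·ABB·ACA·ACA·ABB·BA·ABB·ABB·BA·ABB·ABB·ACA·ACA·ACA·ABB·ABB·ACA·ACA·ABB·ACA·ACA·ACA·ABB·ABB·ACA·ACA
    A ↦ ABB
    B ↦ ACA
    C ↦ BA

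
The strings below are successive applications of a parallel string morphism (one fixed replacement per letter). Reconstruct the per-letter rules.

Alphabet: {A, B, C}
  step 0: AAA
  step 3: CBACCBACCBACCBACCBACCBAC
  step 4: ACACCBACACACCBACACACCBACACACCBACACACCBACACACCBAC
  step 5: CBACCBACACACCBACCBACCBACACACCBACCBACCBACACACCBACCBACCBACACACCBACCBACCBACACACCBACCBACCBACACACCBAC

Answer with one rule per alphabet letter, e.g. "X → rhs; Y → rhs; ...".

A->CB, B->AC, C->AC

  step 4 ⇒ step 5: ACACCBACACACCBACACACCBACACACCBACACACCBACACACCBAC ⇒ CB·AC·CB·AC·AC·AC·CB·AC·CB·AC·CB·AC·AC·AC·CB·AC·CB·AC·CB·AC·AC·AC·CB·AC·CB·AC·CB·AC·AC·AC·CB·AC·CB·AC·CB·AC·AC·AC·CB·AC·CB·AC·CB·AC·AC·AC·CB·AC
    A ↦ CB
    B ↦ AC
    C ↦ AC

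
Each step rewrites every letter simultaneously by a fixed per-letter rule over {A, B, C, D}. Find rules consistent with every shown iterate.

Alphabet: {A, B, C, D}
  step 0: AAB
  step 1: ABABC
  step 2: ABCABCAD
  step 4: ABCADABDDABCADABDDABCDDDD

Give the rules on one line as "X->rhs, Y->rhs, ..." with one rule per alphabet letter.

  step 1 ⇒ step 2: ABABC ⇒ AB·C·AB·C·AD
    A ↦ AB
    B ↦ C
    C ↦ AD
    D ↦ DD  (constrained at step 2)

A->AB, B->C, C->AD, D->DD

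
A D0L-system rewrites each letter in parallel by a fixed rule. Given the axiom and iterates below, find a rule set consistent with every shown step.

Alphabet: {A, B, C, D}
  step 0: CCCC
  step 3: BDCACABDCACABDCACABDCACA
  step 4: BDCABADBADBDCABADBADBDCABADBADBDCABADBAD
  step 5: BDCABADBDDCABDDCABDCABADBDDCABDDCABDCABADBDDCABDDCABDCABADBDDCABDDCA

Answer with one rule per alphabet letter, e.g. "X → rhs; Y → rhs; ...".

A->D, B->BD, C->BA, D->CA

  step 4 ⇒ step 5: BDCABADBADBDCABADBADBDCABADBADBDCABADBAD ⇒ BD·CA·BA·D·BD·D·CA·BD·D·CA·BD·CA·BA·D·BD·D·CA·BD·D·CA·BD·CA·BA·D·BD·D·CA·BD·D·CA·BD·CA·BA·D·BD·D·CA·BD·D·CA
    A ↦ D
    B ↦ BD
    C ↦ BA
    D ↦ CA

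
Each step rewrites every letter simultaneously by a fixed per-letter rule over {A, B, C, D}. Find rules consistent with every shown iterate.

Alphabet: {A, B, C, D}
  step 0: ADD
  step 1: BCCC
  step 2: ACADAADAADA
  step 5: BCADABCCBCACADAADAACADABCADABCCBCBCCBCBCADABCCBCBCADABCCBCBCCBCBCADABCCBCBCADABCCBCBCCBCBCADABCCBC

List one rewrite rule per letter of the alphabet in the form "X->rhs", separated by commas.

A->BC, B->AC, C->ADA, D->C

  step 1 ⇒ step 2: BCCC ⇒ AC·ADA·ADA·ADA
    B ↦ AC
    C ↦ ADA
  step 0 ⇒ step 1: ADD ⇒ BC·C·C
    A ↦ BC
  step 0 ⇒ step 1: ADD ⇒ BC·C·C
    D ↦ C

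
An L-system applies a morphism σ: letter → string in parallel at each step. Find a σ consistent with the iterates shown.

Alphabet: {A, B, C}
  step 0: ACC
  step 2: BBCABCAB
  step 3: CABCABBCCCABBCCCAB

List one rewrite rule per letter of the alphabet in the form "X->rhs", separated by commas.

  step 2 ⇒ step 3: BBCABCAB ⇒ CAB·CAB·B·CC·CAB·B·CC·CAB
    A ↦ CC
    B ↦ CAB
    C ↦ B

A->CC, B->CAB, C->B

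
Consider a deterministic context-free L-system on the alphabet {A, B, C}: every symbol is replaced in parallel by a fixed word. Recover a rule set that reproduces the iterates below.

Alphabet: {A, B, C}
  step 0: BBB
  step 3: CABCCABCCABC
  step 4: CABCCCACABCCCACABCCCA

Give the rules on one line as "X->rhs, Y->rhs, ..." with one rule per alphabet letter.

  step 3 ⇒ step 4: CABCCABCCABC ⇒ CA·BC·C·CA·CA·BC·C·CA·CA·BC·C·CA
    A ↦ BC
    B ↦ C
    C ↦ CA

A->BC, B->C, C->CA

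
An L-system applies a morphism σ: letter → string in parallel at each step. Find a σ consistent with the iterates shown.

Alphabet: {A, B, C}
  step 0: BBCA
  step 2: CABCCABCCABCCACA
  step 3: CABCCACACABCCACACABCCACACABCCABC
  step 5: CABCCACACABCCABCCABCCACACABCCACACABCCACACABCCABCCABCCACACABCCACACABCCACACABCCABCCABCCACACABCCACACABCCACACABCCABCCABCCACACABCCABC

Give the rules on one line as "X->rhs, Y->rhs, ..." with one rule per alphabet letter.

  step 2 ⇒ step 3: CABCCABCCABCCACA ⇒ CA·BC·CA·CA·CA·BC·CA·CA·CA·BC·CA·CA·CA·BC·CA·BC
    A ↦ BC
    B ↦ CA
    C ↦ CA

A->BC, B->CA, C->CA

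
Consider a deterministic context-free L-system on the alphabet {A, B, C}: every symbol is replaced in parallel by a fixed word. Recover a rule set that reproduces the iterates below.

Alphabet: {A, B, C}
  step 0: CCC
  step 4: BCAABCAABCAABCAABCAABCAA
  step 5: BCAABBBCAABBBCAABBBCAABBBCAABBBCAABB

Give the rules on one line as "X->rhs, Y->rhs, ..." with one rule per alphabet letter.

  step 4 ⇒ step 5: BCAABCAABCAABCAABCAABCAA ⇒ BC·AA·B·B·BC·AA·B·B·BC·AA·B·B·BC·AA·B·B·BC·AA·B·B·BC·AA·B·B
    A ↦ B
    B ↦ BC
    C ↦ AA

A->B, B->BC, C->AA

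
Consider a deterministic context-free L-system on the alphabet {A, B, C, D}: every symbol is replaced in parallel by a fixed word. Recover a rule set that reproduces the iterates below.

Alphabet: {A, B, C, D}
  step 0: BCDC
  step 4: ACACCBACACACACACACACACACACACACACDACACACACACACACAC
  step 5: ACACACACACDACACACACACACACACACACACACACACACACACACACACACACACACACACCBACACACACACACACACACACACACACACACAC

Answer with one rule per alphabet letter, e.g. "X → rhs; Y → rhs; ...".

  step 4 ⇒ step 5: ACACCBACACACACACACACACACACACACACDACACACACACACACAC ⇒ AC·AC·AC·AC·AC·D·AC·AC·AC·AC·AC·AC·AC·AC·AC·AC·AC·AC·AC·AC·AC·AC·AC·AC·AC·AC·AC·AC·AC·AC·AC·AC·CB·AC·AC·AC·AC·AC·AC·AC·AC·AC·AC·AC·AC·AC·AC·AC·AC
    A ↦ AC
    B ↦ D
    C ↦ AC
    D ↦ CB

A->AC, B->D, C->AC, D->CB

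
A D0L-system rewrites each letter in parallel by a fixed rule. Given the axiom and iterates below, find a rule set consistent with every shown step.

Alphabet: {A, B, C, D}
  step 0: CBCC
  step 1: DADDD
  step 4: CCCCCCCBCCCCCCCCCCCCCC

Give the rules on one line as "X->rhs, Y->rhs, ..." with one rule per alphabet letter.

  step 0 ⇒ step 1: CBCC ⇒ D·AD·D·D
    B ↦ AD
    C ↦ D
    A ↦ CB  (constrained at step 1)
    D ↦ CC  (constrained at step 1)

A->CB, B->AD, C->D, D->CC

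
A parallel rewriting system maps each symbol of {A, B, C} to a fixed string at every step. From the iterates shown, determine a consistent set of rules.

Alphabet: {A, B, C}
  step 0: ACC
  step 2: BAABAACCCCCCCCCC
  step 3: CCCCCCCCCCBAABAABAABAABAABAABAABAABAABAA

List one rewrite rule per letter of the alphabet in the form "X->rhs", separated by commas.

A->CC, B->C, C->BAA

  step 2 ⇒ step 3: BAABAACCCCCCCCCC ⇒ C·CC·CC·C·CC·CC·BAA·BAA·BAA·BAA·BAA·BAA·BAA·BAA·BAA·BAA
    A ↦ CC
    B ↦ C
    C ↦ BAA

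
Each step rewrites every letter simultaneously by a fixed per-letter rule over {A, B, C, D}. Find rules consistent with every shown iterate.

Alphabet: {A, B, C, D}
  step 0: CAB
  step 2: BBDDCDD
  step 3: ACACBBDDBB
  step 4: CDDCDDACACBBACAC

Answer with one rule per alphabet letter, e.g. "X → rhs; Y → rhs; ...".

  step 3 ⇒ step 4: ACACBBDDBB ⇒ C·DD·C·DD·AC·AC·B·B·AC·AC
    A ↦ C
    B ↦ AC
    C ↦ DD
    D ↦ B

A->C, B->AC, C->DD, D->B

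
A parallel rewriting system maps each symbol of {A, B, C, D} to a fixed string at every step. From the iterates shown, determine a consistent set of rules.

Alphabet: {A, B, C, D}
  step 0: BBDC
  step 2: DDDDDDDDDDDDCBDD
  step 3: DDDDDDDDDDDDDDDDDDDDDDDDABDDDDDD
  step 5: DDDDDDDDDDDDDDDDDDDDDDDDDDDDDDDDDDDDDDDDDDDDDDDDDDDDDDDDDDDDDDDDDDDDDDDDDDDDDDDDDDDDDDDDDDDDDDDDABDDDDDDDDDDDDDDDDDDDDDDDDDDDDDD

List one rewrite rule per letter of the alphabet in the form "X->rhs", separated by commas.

  step 2 ⇒ step 3: DDDDDDDDDDDDCBDD ⇒ DD·DD·DD·DD·DD·DD·DD·DD·DD·DD·DD·DD·AB·DD·DD·DD
    B ↦ DD
    C ↦ AB
    D ↦ DD
    A ↦ CB  (constrained at step 3)

A->CB, B->DD, C->AB, D->DD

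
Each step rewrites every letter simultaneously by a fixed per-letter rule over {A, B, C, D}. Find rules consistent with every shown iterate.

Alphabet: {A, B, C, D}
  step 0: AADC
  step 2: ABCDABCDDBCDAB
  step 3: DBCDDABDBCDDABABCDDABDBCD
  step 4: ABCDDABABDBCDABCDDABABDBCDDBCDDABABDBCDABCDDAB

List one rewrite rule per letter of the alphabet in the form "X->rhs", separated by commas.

  step 3 ⇒ step 4: DBCDDABDBCDDABABCDDABDBCD ⇒ AB·CD·D·AB·AB·DB·CD·AB·CD·D·AB·AB·DB·CD·DB·CD·D·AB·AB·DB·CD·AB·CD·D·AB
    A ↦ DB
    B ↦ CD
    C ↦ D
    D ↦ AB

A->DB, B->CD, C->D, D->AB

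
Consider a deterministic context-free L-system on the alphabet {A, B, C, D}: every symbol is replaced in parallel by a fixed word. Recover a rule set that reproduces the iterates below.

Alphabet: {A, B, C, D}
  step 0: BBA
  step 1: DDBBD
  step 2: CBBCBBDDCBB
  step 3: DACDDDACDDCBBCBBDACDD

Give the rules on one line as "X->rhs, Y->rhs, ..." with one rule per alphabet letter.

A->BBD, B->D, C->DAC, D->CBB

  step 2 ⇒ step 3: CBBCBBDDCBB ⇒ DAC·D·D·DAC·D·D·CBB·CBB·DAC·D·D
    B ↦ D
    C ↦ DAC
    D ↦ CBB
  step 0 ⇒ step 1: BBA ⇒ D·D·BBD
    A ↦ BBD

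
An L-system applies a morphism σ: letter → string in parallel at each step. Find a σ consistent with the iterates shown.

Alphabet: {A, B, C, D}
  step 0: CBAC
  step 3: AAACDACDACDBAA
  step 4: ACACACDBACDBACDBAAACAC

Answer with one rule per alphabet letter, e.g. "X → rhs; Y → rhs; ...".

  step 3 ⇒ step 4: AAACDACDACDBAA ⇒ AC·AC·AC·D·B·AC·D·B·AC·D·B·AA·AC·AC
    A ↦ AC
    B ↦ AA
    C ↦ D
    D ↦ B

A->AC, B->AA, C->D, D->B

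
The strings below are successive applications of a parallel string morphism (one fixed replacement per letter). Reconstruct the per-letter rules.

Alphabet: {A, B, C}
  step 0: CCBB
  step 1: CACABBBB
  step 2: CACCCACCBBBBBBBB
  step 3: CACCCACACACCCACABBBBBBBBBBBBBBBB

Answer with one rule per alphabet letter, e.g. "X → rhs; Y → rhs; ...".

  step 2 ⇒ step 3: CACCCACCBBBBBBBB ⇒ CA·CC·CA·CA·CA·CC·CA·CA·BB·BB·BB·BB·BB·BB·BB·BB
    A ↦ CC
    B ↦ BB
    C ↦ CA

A->CC, B->BB, C->CA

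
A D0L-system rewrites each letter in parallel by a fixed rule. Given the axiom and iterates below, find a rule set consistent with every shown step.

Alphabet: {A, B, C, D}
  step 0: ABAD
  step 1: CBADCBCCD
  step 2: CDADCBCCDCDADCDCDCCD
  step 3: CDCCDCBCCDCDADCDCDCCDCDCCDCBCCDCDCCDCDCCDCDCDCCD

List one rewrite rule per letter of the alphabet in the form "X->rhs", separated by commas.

A->CB, B->AD, C->CD, D->CCD

  step 2 ⇒ step 3: CDADCBCCDCDADCDCDCCD ⇒ CD·CCD·CB·CCD·CD·AD·CD·CD·CCD·CD·CCD·CB·CCD·CD·CCD·CD·CCD·CD·CD·CCD
    A ↦ CB
    B ↦ AD
    C ↦ CD
    D ↦ CCD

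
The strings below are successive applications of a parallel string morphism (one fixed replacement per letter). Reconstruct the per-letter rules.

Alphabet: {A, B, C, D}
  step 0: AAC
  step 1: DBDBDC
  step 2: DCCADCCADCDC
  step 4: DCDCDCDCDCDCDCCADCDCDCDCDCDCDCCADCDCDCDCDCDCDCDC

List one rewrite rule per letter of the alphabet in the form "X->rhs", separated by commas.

  step 1 ⇒ step 2: DBDBDC ⇒ DC·CA·DC·CA·DC·DC
    B ↦ CA
    C ↦ DC
    D ↦ DC
  step 0 ⇒ step 1: AAC ⇒ DB·DB·DC
    A ↦ DB

A->DB, B->CA, C->DC, D->DC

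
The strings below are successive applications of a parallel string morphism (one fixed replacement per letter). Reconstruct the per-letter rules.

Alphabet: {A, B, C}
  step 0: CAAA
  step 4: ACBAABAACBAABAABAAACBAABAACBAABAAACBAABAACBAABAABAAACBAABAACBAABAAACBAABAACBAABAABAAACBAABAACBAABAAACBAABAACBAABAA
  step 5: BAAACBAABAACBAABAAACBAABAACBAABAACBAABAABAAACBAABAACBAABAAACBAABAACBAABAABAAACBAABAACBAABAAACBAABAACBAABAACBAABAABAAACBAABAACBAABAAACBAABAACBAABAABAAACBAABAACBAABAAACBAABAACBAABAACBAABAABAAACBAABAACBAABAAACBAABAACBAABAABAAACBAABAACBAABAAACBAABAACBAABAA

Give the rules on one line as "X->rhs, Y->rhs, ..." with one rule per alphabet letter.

  step 4 ⇒ step 5: ACBAABAACBAABAABAAACBAABAACBAABAAACBAABAACBAABAABAAACBAABAACBAABAAACBAABAACBAABAABAAACBAABAACBAABAAACBAABAACBAABAA ⇒ BAA·A·C·BAA·BAA·C·BAA·BAA·A·C·BAA·BAA·C·BAA·BAA·C·BAA·BAA·BAA·A·C·BAA·BAA·C·BAA·BAA·A·C·BAA·BAA·C·BAA·BAA·BAA·A·C·BAA·BAA·C·BAA·BAA·A·C·BAA·BAA·C·BAA·BAA·C·BAA·BAA·BAA·A·C·BAA·BAA·C·BAA·BAA·A·C·BAA·BAA·C·BAA·BAA·BAA·A·C·BAA·BAA·C·BAA·BAA·A·C·BAA·BAA·C·BAA·BAA·C·BAA·BAA·BAA·A·C·BAA·BAA·C·BAA·BAA·A·C·BAA·BAA·C·BAA·BAA·BAA·A·C·BAA·BAA·C·BAA·BAA·A·C·BAA·BAA·C·BAA·BAA
    A ↦ BAA
    B ↦ C
    C ↦ A

A->BAA, B->C, C->A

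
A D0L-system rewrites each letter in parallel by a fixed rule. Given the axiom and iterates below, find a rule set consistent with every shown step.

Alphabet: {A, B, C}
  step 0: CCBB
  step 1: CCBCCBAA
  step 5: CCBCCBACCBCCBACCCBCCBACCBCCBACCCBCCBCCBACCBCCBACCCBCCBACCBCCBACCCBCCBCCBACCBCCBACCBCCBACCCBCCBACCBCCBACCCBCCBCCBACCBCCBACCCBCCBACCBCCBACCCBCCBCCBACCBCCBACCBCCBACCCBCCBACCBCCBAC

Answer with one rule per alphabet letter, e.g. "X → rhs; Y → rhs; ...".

A->C, B->A, C->CCB

  step 0 ⇒ step 1: CCBB ⇒ CCB·CCB·A·A
    B ↦ A
    C ↦ CCB
    A ↦ C  (constrained at step 1)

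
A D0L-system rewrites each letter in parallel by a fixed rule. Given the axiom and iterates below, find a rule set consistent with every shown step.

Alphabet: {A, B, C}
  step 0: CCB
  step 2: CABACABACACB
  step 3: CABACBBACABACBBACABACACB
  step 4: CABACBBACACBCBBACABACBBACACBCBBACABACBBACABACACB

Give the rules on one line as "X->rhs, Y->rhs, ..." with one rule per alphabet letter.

  step 3 ⇒ step 4: CABACBBACABACBBACABACACB ⇒ CA·BA·CB·BA·CA·CB·CB·BA·CA·BA·CB·BA·CA·CB·CB·BA·CA·BA·CB·BA·CA·BA·CA·CB
    A ↦ BA
    B ↦ CB
    C ↦ CA

A->BA, B->CB, C->CA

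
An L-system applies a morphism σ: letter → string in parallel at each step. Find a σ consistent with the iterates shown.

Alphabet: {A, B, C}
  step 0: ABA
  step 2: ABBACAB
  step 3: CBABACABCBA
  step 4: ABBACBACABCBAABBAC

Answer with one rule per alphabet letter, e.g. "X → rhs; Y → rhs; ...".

A->C, B->BA, C->AB

  step 3 ⇒ step 4: CBABACABCBA ⇒ AB·BA·C·BA·C·AB·C·BA·AB·BA·C
    A ↦ C
    B ↦ BA
    C ↦ AB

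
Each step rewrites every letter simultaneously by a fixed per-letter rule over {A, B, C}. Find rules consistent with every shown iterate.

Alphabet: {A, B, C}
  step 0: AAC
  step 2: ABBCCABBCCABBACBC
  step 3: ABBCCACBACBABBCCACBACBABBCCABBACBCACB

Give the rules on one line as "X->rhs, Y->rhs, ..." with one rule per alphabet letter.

  step 2 ⇒ step 3: ABBCCABBCCABBACBC ⇒ ABB·C·C·ACB·ACB·ABB·C·C·ACB·ACB·ABB·C·C·ABB·ACB·C·ACB
    A ↦ ABB
    B ↦ C
    C ↦ ACB

A->ABB, B->C, C->ACB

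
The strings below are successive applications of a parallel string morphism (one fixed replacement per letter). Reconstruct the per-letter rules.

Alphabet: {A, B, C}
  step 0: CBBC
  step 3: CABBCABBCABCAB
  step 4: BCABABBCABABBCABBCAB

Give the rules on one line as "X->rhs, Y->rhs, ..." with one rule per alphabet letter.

  step 3 ⇒ step 4: CABBCABBCABCAB ⇒ B·C·AB·AB·B·C·AB·AB·B·C·AB·B·C·AB
    A ↦ C
    B ↦ AB
    C ↦ B

A->C, B->AB, C->B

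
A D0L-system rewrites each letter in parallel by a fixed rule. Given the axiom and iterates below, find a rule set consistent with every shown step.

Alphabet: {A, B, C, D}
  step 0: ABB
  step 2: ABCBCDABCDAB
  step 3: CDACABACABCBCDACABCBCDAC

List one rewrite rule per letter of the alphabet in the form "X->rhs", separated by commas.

  step 2 ⇒ step 3: ABCBCDABCDAB ⇒ CD·AC·AB·AC·AB·CB·CD·AC·AB·CB·CD·AC
    A ↦ CD
    B ↦ AC
    C ↦ AB
    D ↦ CB

A->CD, B->AC, C->AB, D->CB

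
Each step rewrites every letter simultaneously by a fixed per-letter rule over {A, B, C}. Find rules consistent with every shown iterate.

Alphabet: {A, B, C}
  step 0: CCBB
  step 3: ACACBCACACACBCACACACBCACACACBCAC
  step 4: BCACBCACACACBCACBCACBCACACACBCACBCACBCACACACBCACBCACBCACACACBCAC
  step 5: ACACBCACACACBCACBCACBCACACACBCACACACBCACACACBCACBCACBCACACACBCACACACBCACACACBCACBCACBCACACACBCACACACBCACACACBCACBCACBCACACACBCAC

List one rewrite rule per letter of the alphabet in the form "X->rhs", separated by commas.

  step 4 ⇒ step 5: BCACBCACACACBCACBCACBCACACACBCACBCACBCACACACBCACBCACBCACACACBCAC ⇒ AC·AC·BC·AC·AC·AC·BC·AC·BC·AC·BC·AC·AC·AC·BC·AC·AC·AC·BC·AC·AC·AC·BC·AC·BC·AC·BC·AC·AC·AC·BC·AC·AC·AC·BC·AC·AC·AC·BC·AC·BC·AC·BC·AC·AC·AC·BC·AC·AC·AC·BC·AC·AC·AC·BC·AC·BC·AC·BC·AC·AC·AC·BC·AC
    A ↦ BC
    B ↦ AC
    C ↦ AC

A->BC, B->AC, C->AC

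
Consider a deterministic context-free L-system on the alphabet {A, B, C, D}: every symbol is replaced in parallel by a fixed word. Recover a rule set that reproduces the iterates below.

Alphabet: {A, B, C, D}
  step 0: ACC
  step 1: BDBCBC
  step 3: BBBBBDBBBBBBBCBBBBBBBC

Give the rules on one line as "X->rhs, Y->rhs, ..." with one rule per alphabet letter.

A->BD, B->BB, C->BC, D->A

  step 0 ⇒ step 1: ACC ⇒ BD·BC·BC
    A ↦ BD
    C ↦ BC
    B ↦ BB  (constrained at step 1)
    D ↦ A  (constrained at step 1)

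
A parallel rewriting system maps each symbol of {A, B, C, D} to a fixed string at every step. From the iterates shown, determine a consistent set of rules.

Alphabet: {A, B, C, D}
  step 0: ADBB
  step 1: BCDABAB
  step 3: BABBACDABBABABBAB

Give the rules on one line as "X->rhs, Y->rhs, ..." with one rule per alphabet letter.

A->B, B->AB, C->A, D->CD

  step 0 ⇒ step 1: ADBB ⇒ B·CD·AB·AB
    A ↦ B
    B ↦ AB
    D ↦ CD
    C ↦ A  (constrained at step 1)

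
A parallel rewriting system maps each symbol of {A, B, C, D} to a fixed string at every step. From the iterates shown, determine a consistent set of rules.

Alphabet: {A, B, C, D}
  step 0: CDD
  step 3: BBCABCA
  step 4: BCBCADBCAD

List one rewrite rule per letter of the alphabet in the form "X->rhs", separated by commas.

A->D, B->BC, C->A, D->B

  step 3 ⇒ step 4: BBCABCA ⇒ BC·BC·A·D·BC·A·D
    A ↦ D
    B ↦ BC
    C ↦ A
    D ↦ B  (constrained at step 0)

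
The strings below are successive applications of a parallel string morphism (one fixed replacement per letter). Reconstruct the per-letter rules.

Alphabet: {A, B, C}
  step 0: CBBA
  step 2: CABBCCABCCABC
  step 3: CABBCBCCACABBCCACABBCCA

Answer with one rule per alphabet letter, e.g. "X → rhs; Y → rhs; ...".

A->B, B->BC, C->CA

  step 2 ⇒ step 3: CABBCCABCCABC ⇒ CA·B·BC·BC·CA·CA·B·BC·CA·CA·B·BC·CA
    A ↦ B
    B ↦ BC
    C ↦ CA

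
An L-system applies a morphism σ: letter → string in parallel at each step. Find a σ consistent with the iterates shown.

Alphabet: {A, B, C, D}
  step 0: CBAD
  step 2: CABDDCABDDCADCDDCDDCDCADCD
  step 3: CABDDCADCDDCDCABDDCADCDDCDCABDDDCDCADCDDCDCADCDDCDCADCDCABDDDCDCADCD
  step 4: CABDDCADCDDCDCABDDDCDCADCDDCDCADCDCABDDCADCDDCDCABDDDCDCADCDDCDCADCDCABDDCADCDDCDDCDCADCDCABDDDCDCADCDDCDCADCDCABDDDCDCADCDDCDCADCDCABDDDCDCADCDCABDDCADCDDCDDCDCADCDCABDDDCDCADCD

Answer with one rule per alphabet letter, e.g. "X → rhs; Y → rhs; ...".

  step 3 ⇒ step 4: CABDDCADCDDCDCABDDCADCDDCDCABDDDCDCADCDDCDCADCDDCDCADCDCABDDDCDCADCD ⇒ CA·BDD·CA·DCD·DCD·CA·BDD·DCD·CA·DCD·DCD·CA·DCD·CA·BDD·CA·DCD·DCD·CA·BDD·DCD·CA·DCD·DCD·CA·DCD·CA·BDD·CA·DCD·DCD·DCD·CA·DCD·CA·BDD·DCD·CA·DCD·DCD·CA·DCD·CA·BDD·DCD·CA·DCD·DCD·CA·DCD·CA·BDD·DCD·CA·DCD·CA·BDD·CA·DCD·DCD·DCD·CA·DCD·CA·BDD·DCD·CA·DCD
    A ↦ BDD
    B ↦ CA
    C ↦ CA
    D ↦ DCD

A->BDD, B->CA, C->CA, D->DCD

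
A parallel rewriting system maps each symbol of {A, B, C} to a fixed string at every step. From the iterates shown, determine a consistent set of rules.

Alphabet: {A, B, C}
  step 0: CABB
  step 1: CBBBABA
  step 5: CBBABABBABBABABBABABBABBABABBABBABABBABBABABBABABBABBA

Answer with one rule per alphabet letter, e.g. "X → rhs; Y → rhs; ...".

  step 0 ⇒ step 1: CABB ⇒ CB·B·BA·BA
    A ↦ B
    B ↦ BA
    C ↦ CB

A->B, B->BA, C->CB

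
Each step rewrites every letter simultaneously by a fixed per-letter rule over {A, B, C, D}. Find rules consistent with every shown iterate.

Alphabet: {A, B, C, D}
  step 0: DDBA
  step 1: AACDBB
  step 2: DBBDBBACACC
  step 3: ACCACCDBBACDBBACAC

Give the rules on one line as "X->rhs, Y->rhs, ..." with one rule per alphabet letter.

  step 2 ⇒ step 3: DBBDBBACACC ⇒ A·C·C·A·C·C·DBB·AC·DBB·AC·AC
    A ↦ DBB
    B ↦ C
    C ↦ AC
    D ↦ A

A->DBB, B->C, C->AC, D->A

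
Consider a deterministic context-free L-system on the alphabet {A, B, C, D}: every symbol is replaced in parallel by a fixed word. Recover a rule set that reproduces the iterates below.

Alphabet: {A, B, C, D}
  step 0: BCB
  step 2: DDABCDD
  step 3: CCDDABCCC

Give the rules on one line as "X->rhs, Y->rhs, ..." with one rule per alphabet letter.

A->DD, B->A, C->BC, D->C

  step 2 ⇒ step 3: DDABCDD ⇒ C·C·DD·A·BC·C·C
    A ↦ DD
    B ↦ A
    C ↦ BC
    D ↦ C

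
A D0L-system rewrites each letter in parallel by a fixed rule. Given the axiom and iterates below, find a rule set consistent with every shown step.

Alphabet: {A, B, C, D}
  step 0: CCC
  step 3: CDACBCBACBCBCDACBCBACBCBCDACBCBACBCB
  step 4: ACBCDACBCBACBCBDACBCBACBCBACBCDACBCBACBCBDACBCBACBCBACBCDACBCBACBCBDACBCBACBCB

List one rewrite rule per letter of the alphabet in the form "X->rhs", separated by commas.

A->D, B->CB, C->ACB, D->C

  step 3 ⇒ step 4: CDACBCBACBCBCDACBCBACBCBCDACBCBACBCB ⇒ ACB·C·D·ACB·CB·ACB·CB·D·ACB·CB·ACB·CB·ACB·C·D·ACB·CB·ACB·CB·D·ACB·CB·ACB·CB·ACB·C·D·ACB·CB·ACB·CB·D·ACB·CB·ACB·CB
    A ↦ D
    B ↦ CB
    C ↦ ACB
    D ↦ C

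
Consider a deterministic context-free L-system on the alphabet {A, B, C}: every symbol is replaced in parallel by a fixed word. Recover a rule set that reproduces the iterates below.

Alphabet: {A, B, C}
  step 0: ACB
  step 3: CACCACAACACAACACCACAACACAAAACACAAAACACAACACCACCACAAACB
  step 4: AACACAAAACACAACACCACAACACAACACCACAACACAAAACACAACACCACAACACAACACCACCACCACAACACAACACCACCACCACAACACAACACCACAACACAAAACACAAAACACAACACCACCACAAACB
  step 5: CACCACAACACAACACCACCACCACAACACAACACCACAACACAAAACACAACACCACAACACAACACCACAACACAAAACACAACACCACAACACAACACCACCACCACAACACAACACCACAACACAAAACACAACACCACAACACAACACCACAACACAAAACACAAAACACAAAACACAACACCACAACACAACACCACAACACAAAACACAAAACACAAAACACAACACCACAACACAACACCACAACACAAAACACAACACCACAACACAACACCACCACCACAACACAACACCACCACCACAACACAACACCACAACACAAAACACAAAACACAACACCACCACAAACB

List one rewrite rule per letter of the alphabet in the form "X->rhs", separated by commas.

A->CAC, B->ACB, C->AA

  step 4 ⇒ step 5: AACACAAAACACAACACCACAACACAACACCACAACACAAAACACAACACCACAACACAACACCACCACCACAACACAACACCACCACCACAACACAACACCACAACACAAAACACAAAACACAACACCACCACAAACB ⇒ CAC·CAC·AA·CAC·AA·CAC·CAC·CAC·CAC·AA·CAC·AA·CAC·CAC·AA·CAC·AA·AA·CAC·AA·CAC·CAC·AA·CAC·AA·CAC·CAC·AA·CAC·AA·AA·CAC·AA·CAC·CAC·AA·CAC·AA·CAC·CAC·CAC·CAC·AA·CAC·AA·CAC·CAC·AA·CAC·AA·AA·CAC·AA·CAC·CAC·AA·CAC·AA·CAC·CAC·AA·CAC·AA·AA·CAC·AA·AA·CAC·AA·AA·CAC·AA·CAC·CAC·AA·CAC·AA·CAC·CAC·AA·CAC·AA·AA·CAC·AA·AA·CAC·AA·AA·CAC·AA·CAC·CAC·AA·CAC·AA·CAC·CAC·AA·CAC·AA·AA·CAC·AA·CAC·CAC·AA·CAC·AA·CAC·CAC·CAC·CAC·AA·CAC·AA·CAC·CAC·CAC·CAC·AA·CAC·AA·CAC·CAC·AA·CAC·AA·AA·CAC·AA·AA·CAC·AA·CAC·CAC·CAC·AA·ACB
    A ↦ CAC
    B ↦ ACB
    C ↦ AA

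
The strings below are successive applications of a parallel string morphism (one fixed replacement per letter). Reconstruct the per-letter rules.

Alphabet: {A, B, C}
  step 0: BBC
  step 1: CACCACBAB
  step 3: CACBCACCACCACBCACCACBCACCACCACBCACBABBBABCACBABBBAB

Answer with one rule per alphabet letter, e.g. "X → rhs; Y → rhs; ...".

  step 0 ⇒ step 1: BBC ⇒ CAC·CAC·BAB
    B ↦ CAC
    C ↦ BAB
    A ↦ B  (constrained at step 1)

A->B, B->CAC, C->BAB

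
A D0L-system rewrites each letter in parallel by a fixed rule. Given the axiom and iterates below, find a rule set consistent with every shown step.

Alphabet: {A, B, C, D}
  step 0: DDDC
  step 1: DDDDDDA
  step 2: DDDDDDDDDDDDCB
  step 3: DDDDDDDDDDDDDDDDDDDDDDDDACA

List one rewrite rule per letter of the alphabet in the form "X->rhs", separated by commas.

A->CB, B->CA, C->A, D->DD

  step 2 ⇒ step 3: DDDDDDDDDDDDCB ⇒ DD·DD·DD·DD·DD·DD·DD·DD·DD·DD·DD·DD·A·CA
    B ↦ CA
    C ↦ A
    D ↦ DD
  step 1 ⇒ step 2: DDDDDDA ⇒ DD·DD·DD·DD·DD·DD·CB
    A ↦ CB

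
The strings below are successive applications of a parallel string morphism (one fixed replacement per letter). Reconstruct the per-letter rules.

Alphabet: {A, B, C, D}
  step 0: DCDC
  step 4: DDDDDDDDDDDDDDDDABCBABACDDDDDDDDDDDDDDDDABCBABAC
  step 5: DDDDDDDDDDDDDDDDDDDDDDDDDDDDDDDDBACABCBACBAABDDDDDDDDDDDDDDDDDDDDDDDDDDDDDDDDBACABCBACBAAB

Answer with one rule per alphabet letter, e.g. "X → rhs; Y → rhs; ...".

A->BA, B->C, C->AB, D->DD

  step 4 ⇒ step 5: DDDDDDDDDDDDDDDDABCBABACDDDDDDDDDDDDDDDDABCBABAC ⇒ DD·DD·DD·DD·DD·DD·DD·DD·DD·DD·DD·DD·DD·DD·DD·DD·BA·C·AB·C·BA·C·BA·AB·DD·DD·DD·DD·DD·DD·DD·DD·DD·DD·DD·DD·DD·DD·DD·DD·BA·C·AB·C·BA·C·BA·AB
    A ↦ BA
    B ↦ C
    C ↦ AB
    D ↦ DD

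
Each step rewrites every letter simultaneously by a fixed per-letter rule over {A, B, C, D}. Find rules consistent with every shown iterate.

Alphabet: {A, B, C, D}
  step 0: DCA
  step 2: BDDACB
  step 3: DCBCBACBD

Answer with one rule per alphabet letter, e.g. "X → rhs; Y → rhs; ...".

  step 2 ⇒ step 3: BDDACB ⇒ D·CB·CB·AC·B·D
    A ↦ AC
    B ↦ D
    C ↦ B
    D ↦ CB

A->AC, B->D, C->B, D->CB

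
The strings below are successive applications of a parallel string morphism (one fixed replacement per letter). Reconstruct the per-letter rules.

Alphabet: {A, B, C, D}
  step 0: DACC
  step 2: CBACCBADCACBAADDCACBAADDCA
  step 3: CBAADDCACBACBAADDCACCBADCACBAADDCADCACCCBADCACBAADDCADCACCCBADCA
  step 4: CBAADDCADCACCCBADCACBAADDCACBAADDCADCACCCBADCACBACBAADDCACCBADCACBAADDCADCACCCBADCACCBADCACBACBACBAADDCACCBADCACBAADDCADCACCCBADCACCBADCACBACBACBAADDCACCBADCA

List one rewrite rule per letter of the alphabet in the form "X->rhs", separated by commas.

A->DCA, B->AD, C->CBA, D->C

  step 3 ⇒ step 4: CBAADDCACBACBAADDCACCBADCACBAADDCADCACCCBADCACBAADDCADCACCCBADCA ⇒ CBA·AD·DCA·DCA·C·C·CBA·DCA·CBA·AD·DCA·CBA·AD·DCA·DCA·C·C·CBA·DCA·CBA·CBA·AD·DCA·C·CBA·DCA·CBA·AD·DCA·DCA·C·C·CBA·DCA·C·CBA·DCA·CBA·CBA·CBA·AD·DCA·C·CBA·DCA·CBA·AD·DCA·DCA·C·C·CBA·DCA·C·CBA·DCA·CBA·CBA·CBA·AD·DCA·C·CBA·DCA
    A ↦ DCA
    B ↦ AD
    C ↦ CBA
    D ↦ C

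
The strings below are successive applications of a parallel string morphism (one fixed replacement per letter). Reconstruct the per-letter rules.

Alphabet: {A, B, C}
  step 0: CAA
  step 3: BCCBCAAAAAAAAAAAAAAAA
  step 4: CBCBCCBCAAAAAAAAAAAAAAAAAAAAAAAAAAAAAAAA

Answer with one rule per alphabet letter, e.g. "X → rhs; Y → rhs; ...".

A->AA, B->C, C->BC

  step 3 ⇒ step 4: BCCBCAAAAAAAAAAAAAAAA ⇒ C·BC·BC·C·BC·AA·AA·AA·AA·AA·AA·AA·AA·AA·AA·AA·AA·AA·AA·AA·AA
    A ↦ AA
    B ↦ C
    C ↦ BC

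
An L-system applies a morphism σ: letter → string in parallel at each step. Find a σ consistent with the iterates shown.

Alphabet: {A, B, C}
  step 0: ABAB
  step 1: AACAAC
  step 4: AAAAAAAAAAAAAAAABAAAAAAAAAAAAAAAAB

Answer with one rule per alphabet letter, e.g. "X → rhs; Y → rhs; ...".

A->AA, B->C, C->B

  step 0 ⇒ step 1: ABAB ⇒ AA·C·AA·C
    A ↦ AA
    B ↦ C
    C ↦ B  (constrained at step 1)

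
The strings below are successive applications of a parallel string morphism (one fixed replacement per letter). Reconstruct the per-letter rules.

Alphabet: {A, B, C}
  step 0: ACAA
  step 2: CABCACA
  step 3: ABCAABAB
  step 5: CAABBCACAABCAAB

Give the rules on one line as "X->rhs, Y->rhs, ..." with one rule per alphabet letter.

  step 2 ⇒ step 3: CABCACA ⇒ A·B·CA·A·B·A·B
    A ↦ B
    B ↦ CA
    C ↦ A

A->B, B->CA, C->A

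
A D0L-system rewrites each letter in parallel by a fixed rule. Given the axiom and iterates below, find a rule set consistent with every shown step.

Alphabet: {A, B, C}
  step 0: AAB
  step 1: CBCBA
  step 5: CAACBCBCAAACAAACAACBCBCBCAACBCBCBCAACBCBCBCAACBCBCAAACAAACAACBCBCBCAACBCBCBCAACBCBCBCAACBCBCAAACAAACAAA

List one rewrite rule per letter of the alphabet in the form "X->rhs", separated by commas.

A->CB, B->A, C->CAA

  step 0 ⇒ step 1: AAB ⇒ CB·CB·A
    A ↦ CB
    B ↦ A
    C ↦ CAA  (constrained at step 1)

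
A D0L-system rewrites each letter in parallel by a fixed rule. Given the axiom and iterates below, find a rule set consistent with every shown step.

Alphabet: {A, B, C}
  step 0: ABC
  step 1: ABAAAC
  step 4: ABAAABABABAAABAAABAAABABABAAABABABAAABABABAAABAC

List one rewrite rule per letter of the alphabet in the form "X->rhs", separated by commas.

  step 0 ⇒ step 1: ABC ⇒ AB·AA·AC
    A ↦ AB
    B ↦ AA
    C ↦ AC

A->AB, B->AA, C->AC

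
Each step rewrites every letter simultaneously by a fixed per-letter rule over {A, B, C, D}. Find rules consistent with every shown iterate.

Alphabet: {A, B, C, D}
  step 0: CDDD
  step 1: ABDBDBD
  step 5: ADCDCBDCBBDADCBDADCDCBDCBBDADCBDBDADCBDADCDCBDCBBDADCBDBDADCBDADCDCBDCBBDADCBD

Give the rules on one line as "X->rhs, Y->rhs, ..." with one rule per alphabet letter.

A->CB, B->DC, C->A, D->BD

  step 0 ⇒ step 1: CDDD ⇒ A·BD·BD·BD
    C ↦ A
    D ↦ BD
    A ↦ CB  (constrained at step 1)
    B ↦ DC  (constrained at step 1)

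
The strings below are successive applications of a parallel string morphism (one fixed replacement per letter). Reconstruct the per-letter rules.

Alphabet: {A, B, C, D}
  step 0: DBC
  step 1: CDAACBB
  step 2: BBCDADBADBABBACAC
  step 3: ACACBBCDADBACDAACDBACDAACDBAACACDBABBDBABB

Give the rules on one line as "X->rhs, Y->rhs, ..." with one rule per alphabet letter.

A->DBA, B->AC, C->BB, D->CDA

  step 2 ⇒ step 3: BBCDADBADBABBACAC ⇒ AC·AC·BB·CDA·DBA·CDA·AC·DBA·CDA·AC·DBA·AC·AC·DBA·BB·DBA·BB
    A ↦ DBA
    B ↦ AC
    C ↦ BB
    D ↦ CDA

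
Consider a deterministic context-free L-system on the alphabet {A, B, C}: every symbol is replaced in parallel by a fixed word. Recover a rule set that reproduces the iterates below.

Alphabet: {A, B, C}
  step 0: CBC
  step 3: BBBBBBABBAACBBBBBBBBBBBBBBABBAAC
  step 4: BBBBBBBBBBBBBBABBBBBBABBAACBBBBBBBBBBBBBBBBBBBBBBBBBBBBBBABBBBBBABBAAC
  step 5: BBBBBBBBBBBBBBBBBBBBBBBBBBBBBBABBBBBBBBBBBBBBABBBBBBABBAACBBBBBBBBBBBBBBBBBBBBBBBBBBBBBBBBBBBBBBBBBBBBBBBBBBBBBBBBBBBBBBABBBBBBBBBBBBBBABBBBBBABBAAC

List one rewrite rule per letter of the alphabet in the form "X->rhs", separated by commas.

  step 4 ⇒ step 5: BBBBBBBBBBBBBBABBBBBBABBAACBBBBBBBBBBBBBBBBBBBBBBBBBBBBBBABBBBBBABBAAC ⇒ BB·BB·BB·BB·BB·BB·BB·BB·BB·BB·BB·BB·BB·BB·BBA·BB·BB·BB·BB·BB·BB·BBA·BB·BB·BBA·BBA·AC·BB·BB·BB·BB·BB·BB·BB·BB·BB·BB·BB·BB·BB·BB·BB·BB·BB·BB·BB·BB·BB·BB·BB·BB·BB·BB·BB·BB·BB·BB·BBA·BB·BB·BB·BB·BB·BB·BBA·BB·BB·BBA·BBA·AC
    A ↦ BBA
    B ↦ BB
    C ↦ AC

A->BBA, B->BB, C->AC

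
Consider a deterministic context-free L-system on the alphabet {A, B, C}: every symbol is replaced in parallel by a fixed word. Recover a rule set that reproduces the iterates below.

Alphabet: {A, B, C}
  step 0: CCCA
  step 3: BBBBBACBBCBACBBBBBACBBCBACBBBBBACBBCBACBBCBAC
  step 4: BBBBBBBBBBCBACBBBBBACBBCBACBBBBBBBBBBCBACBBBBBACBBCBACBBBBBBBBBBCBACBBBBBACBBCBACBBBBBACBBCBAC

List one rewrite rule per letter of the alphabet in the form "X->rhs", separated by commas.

  step 3 ⇒ step 4: BBBBBACBBCBACBBBBBACBBCBACBBBBBACBBCBACBBCBAC ⇒ BB·BB·BB·BB·BB·C·BAC·BB·BB·BAC·BB·C·BAC·BB·BB·BB·BB·BB·C·BAC·BB·BB·BAC·BB·C·BAC·BB·BB·BB·BB·BB·C·BAC·BB·BB·BAC·BB·C·BAC·BB·BB·BAC·BB·C·BAC
    A ↦ C
    B ↦ BB
    C ↦ BAC

A->C, B->BB, C->BAC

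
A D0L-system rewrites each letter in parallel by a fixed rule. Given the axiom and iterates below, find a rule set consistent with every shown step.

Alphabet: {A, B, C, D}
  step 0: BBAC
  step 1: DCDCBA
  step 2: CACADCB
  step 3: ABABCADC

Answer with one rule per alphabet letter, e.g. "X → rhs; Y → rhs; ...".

A->B, B->DC, C->A, D->C

  step 2 ⇒ step 3: CACADCB ⇒ A·B·A·B·C·A·DC
    A ↦ B
    B ↦ DC
    C ↦ A
    D ↦ C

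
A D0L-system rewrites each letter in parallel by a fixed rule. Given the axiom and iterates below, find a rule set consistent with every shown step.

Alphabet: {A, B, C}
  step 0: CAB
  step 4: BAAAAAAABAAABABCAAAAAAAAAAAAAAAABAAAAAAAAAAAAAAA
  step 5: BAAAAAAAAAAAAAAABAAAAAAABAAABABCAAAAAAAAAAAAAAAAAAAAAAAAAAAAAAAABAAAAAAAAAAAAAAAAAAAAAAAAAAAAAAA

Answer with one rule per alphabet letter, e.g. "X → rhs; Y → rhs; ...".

  step 4 ⇒ step 5: BAAAAAAABAAABABCAAAAAAAAAAAAAAAABAAAAAAAAAAAAAAA ⇒ BA·AA·AA·AA·AA·AA·AA·AA·BA·AA·AA·AA·BA·AA·BA·BC·AA·AA·AA·AA·AA·AA·AA·AA·AA·AA·AA·AA·AA·AA·AA·AA·BA·AA·AA·AA·AA·AA·AA·AA·AA·AA·AA·AA·AA·AA·AA·AA
    A ↦ AA
    B ↦ BA
    C ↦ BC

A->AA, B->BA, C->BC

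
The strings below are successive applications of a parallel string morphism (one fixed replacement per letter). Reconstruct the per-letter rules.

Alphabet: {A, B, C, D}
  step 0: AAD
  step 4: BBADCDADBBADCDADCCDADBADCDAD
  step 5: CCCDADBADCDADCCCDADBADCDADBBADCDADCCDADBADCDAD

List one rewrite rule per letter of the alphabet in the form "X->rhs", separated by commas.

A->CD, B->C, C->B, D->AD

  step 4 ⇒ step 5: BBADCDADBBADCDADCCDADBADCDAD ⇒ C·C·CD·AD·B·AD·CD·AD·C·C·CD·AD·B·AD·CD·AD·B·B·AD·CD·AD·C·CD·AD·B·AD·CD·AD
    A ↦ CD
    B ↦ C
    C ↦ B
    D ↦ AD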